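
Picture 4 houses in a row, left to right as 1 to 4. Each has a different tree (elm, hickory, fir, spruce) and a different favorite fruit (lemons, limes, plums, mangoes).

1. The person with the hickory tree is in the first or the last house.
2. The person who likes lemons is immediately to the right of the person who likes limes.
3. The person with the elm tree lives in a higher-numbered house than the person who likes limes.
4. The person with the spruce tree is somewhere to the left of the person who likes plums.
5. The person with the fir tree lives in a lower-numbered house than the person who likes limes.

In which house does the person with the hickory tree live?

4

So house 1 gets mangoes for favorite fruit.
The person with the elm tree is narrowed to house 3 or 4; consider each.
Placing it in house 4 leads to a contradiction, so it's in house 3.
From clue 3, the person who likes limes must be in house 2.
Clue 5 places the person with the fir tree in house 1.
House 2 tree: only spruce fits.
That leaves hickory as the tree for house 4.
Clue 2 places the person who likes lemons in house 3.
That leaves plums as the favorite fruit for house 4.
So: house 1 = fir/mangoes, house 2 = spruce/limes, house 3 = elm/lemons, house 4 = hickory/plums.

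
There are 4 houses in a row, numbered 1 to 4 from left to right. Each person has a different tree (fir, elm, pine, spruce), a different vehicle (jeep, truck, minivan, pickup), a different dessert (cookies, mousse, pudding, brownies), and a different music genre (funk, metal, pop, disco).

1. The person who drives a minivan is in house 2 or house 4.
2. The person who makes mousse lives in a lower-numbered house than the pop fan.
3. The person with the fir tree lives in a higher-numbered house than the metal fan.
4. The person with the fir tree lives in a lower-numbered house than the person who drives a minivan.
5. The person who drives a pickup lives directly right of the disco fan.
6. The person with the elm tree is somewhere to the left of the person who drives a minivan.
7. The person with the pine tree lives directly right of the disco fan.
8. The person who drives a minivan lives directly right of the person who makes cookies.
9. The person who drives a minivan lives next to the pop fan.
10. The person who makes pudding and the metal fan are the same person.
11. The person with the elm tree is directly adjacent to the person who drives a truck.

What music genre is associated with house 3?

pop

From clue 4, the person who drives a minivan must be in house 4.
Clue 8: the person who makes cookies is in house 3.
Clue 9 places the pop fan in house 3.
House 4 dessert: only brownies fits.
House 4's music genre must be funk (nothing else left).
That leaves spruce as the tree for house 4.
House 1 tree: only elm fits.
Clue 11 places the person who drives a truck in house 2.
House 1 vehicle: only jeep fits.
House 3's vehicle must be pickup (nothing else left).
From clue 5, the disco fan must be in house 2.
From clue 7, the person with the pine tree must be in house 3.
That leaves fir as the tree for house 2.
So house 1 gets metal for music genre.
The person who makes pudding is in house 1 (clue 10).
The only dessert still possible for house 2 is mousse.
So: house 1 = elm/jeep/pudding/metal, house 2 = fir/truck/mousse/disco, house 3 = pine/pickup/cookies/pop, house 4 = spruce/minivan/brownies/funk.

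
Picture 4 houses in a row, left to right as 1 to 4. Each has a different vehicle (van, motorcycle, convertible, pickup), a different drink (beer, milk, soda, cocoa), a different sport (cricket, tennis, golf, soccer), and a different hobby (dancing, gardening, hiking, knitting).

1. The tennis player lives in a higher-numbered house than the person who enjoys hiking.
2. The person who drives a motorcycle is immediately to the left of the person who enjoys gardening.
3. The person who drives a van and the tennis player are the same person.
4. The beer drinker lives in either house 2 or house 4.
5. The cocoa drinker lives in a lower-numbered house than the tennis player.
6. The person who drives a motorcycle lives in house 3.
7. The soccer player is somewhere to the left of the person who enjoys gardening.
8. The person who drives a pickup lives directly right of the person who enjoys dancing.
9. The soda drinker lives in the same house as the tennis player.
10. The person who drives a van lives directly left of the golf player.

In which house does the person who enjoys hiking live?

1

By clue 6, the person who drives a motorcycle is in house 3.
House 1 vehicle: only convertible fits.
House 4 vehicle: only pickup fits.
Clue 2 places the person who enjoys gardening in house 4.
The tennis player is in house 2 (clue 3).
By clue 5, the cocoa drinker is in house 1.
Clue 8: the person who enjoys dancing is in house 3.
Clue 9 places the soda drinker in house 2.
From clue 10, the golf player must be in house 3.
House 2's vehicle must be van (nothing else left).
The only drink still possible for house 3 is milk.
So house 4 gets beer for drink.
House 1's sport must be soccer (nothing else left).
House 4 sport: only cricket fits.
Clue 1 places the person who enjoys hiking in house 1.
That leaves knitting as the hobby for house 2.
So: house 1 = convertible/cocoa/soccer/hiking, house 2 = van/soda/tennis/knitting, house 3 = motorcycle/milk/golf/dancing, house 4 = pickup/beer/cricket/gardening.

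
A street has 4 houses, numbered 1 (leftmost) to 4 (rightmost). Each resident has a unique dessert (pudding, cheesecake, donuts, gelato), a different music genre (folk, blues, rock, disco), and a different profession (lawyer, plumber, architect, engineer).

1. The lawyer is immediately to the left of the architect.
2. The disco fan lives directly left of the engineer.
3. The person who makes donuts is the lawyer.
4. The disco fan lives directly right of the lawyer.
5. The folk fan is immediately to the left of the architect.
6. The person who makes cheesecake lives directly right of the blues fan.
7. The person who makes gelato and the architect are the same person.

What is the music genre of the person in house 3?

House 4's music genre must be rock (nothing else left).
The person who makes donuts is narrowed to house 1 or 2; consider each.
Placing it in house 2 leads to a contradiction, so it's in house 1.
The lawyer is in house 1 (clue 3).
From clue 4, the disco fan must be in house 2.
That leaves blues as the music genre for house 3.
Clue 1 places the architect in house 2.
Clue 2: the engineer is in house 3.
From clue 6, the person who makes cheesecake must be in house 4.
The person who makes gelato is in house 2 (clue 7).
That leaves pudding as the dessert for house 3.
House 1's music genre must be folk (nothing else left).
House 4 profession: only plumber fits.
So: house 1 = donuts/folk/lawyer, house 2 = gelato/disco/architect, house 3 = pudding/blues/engineer, house 4 = cheesecake/rock/plumber.

blues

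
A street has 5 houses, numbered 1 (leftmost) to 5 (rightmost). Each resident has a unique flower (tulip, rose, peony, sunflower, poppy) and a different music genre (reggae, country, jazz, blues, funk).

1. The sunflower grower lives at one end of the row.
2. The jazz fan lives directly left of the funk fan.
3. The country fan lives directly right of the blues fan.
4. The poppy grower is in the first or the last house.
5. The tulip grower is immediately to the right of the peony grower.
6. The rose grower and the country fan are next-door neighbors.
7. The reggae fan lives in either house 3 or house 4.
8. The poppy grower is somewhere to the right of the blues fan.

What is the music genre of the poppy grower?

From clue 8, the poppy grower must be in house 5.
House 1 flower: only sunflower fits.
The peony grower is narrowed to house 2 or 3; consider each.
Placing it in house 3 leads to a contradiction, so it's in house 2.
Clue 5 places the tulip grower in house 3.
House 4 flower: only rose fits.
The only music genre still possible for house 1 is jazz.
By clue 2, the funk fan is in house 2.
The only music genre still possible for house 5 is country.
So house 3 gets reggae for music genre.
So house 4 gets blues for music genre.
So: house 1 = sunflower/jazz, house 2 = peony/funk, house 3 = tulip/reggae, house 4 = rose/blues, house 5 = poppy/country.

country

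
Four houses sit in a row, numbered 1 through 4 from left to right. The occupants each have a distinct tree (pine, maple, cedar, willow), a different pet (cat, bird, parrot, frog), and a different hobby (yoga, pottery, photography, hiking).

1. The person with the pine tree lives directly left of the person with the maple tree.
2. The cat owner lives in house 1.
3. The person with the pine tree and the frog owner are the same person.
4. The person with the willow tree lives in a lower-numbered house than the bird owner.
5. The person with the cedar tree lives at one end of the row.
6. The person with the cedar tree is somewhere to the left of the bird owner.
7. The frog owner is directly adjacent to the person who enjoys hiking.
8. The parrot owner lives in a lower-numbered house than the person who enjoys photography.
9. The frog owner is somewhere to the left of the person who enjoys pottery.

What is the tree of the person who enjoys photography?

By clue 2, the cat owner is in house 1.
From clue 6, the person with the cedar tree must be in house 1.
House 4's tree must be maple (nothing else left).
House 4's pet must be bird (nothing else left).
The person with the pine tree is in house 3 (clue 1).
Clue 3 places the frog owner in house 3.
The person who enjoys pottery is in house 4 (clue 9).
The only tree still possible for house 2 is willow.
The only pet still possible for house 2 is parrot.
The only hobby still possible for house 1 is yoga.
House 2's hobby must be hiking (nothing else left).
The only hobby still possible for house 3 is photography.
So: house 1 = cedar/cat/yoga, house 2 = willow/parrot/hiking, house 3 = pine/frog/photography, house 4 = maple/bird/pottery.

pine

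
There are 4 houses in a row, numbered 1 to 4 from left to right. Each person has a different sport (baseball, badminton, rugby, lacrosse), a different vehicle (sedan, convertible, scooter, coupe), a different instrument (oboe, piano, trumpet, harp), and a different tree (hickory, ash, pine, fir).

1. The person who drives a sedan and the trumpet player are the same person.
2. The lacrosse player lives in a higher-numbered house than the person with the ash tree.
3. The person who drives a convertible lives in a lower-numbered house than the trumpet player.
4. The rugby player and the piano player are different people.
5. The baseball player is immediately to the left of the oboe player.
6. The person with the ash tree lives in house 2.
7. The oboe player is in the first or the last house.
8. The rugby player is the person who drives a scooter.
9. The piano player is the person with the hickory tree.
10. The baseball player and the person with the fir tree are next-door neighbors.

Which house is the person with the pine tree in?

The person with the ash tree is in house 2 (clue 6).
From clue 7, the oboe player must be in house 4.
By clue 5, the baseball player is in house 3.
Clue 10: the person with the fir tree is in house 4.
So house 4 gets lacrosse for sport.
That leaves coupe as the vehicle for house 4.
That leaves sedan as the vehicle for house 3.
Clue 1 places the trumpet player in house 3.
The only instrument still possible for house 2 is harp.
The rugby player is in house 2 (clue 4).
From clue 8, the person who drives a scooter must be in house 2.
The person with the hickory tree is in house 1 (clue 9).
House 1 sport: only badminton fits.
The only vehicle still possible for house 1 is convertible.
The only instrument still possible for house 1 is piano.
House 3's tree must be pine (nothing else left).
So: house 1 = badminton/convertible/piano/hickory, house 2 = rugby/scooter/harp/ash, house 3 = baseball/sedan/trumpet/pine, house 4 = lacrosse/coupe/oboe/fir.

3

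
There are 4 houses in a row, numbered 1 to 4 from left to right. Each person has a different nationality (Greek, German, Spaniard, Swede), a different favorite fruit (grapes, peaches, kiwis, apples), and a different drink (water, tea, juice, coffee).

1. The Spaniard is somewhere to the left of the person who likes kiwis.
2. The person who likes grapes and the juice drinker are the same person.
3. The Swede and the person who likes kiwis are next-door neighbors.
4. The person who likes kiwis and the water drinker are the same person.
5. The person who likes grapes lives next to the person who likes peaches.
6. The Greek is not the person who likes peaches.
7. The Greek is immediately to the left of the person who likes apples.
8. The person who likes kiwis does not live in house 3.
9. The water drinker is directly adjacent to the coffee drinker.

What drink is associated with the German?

water

House 4 nationality: only German fits.
The Swede is narrowed to house 1 or 3; consider each.
Placing it in house 1 leads to a contradiction, so it's in house 3.
The Greek is narrowed to house 1 or 2; consider each.
Placing it in house 1 leads to a contradiction, so it's in house 2.
Clue 7: the person who likes apples is in house 3.
House 1's nationality must be Spaniard (nothing else left).
Clue 5 places the person who likes grapes in house 2.
By clue 5, the person who likes peaches is in house 1.
So house 4 gets kiwis for favorite fruit.
By clue 2, the juice drinker is in house 2.
From clue 4, the water drinker must be in house 4.
By clue 9, the coffee drinker is in house 3.
House 1 drink: only tea fits.
So: house 1 = Spaniard/peaches/tea, house 2 = Greek/grapes/juice, house 3 = Swede/apples/coffee, house 4 = German/kiwis/water.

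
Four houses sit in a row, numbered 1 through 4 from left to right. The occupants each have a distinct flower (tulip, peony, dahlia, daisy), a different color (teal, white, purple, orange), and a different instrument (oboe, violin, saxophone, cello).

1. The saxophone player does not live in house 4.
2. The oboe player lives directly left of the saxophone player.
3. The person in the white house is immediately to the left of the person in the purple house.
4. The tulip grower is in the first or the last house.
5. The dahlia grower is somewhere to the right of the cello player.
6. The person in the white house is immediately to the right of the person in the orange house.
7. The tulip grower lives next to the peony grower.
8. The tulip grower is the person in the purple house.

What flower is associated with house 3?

peony

Clue 8: the tulip grower is in house 4.
By clue 8, the person in the purple house is in house 4.
That leaves daisy as the flower for house 1.
So house 4 gets violin for instrument.
Clue 3: the person in the white house is in house 3.
Clue 6: the person in the orange house is in house 2.
Clue 7 places the peony grower in house 3.
House 2 flower: only dahlia fits.
House 1 color: only teal fits.
House 3 instrument: only saxophone fits.
Clue 2 places the oboe player in house 2.
Clue 5: the cello player is in house 1.
So: house 1 = daisy/teal/cello, house 2 = dahlia/orange/oboe, house 3 = peony/white/saxophone, house 4 = tulip/purple/violin.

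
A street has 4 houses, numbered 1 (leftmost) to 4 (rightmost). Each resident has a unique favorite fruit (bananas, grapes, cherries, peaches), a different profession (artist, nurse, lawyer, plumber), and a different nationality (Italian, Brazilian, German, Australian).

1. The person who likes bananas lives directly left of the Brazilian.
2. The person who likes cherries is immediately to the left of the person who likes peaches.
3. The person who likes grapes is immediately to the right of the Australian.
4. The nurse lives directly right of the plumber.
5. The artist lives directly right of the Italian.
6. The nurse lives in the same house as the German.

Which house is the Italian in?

1

The person who likes bananas is narrowed to house 1 or 2 or 3; consider each.
Placing it in house 2 and house 3 leads to a contradiction, so it's in house 1.
By clue 1, the Brazilian is in house 2.
So house 4 gets German for nationality.
Clue 6: the nurse is in house 4.
Clue 4: the plumber is in house 3.
From clue 5, the Italian must be in house 1.
House 1 profession: only lawyer fits.
House 2's profession must be artist (nothing else left).
The only nationality still possible for house 3 is Australian.
By clue 3, the person who likes grapes is in house 4.
That leaves cherries as the favorite fruit for house 2.
So house 3 gets peaches for favorite fruit.
So: house 1 = bananas/lawyer/Italian, house 2 = cherries/artist/Brazilian, house 3 = peaches/plumber/Australian, house 4 = grapes/nurse/German.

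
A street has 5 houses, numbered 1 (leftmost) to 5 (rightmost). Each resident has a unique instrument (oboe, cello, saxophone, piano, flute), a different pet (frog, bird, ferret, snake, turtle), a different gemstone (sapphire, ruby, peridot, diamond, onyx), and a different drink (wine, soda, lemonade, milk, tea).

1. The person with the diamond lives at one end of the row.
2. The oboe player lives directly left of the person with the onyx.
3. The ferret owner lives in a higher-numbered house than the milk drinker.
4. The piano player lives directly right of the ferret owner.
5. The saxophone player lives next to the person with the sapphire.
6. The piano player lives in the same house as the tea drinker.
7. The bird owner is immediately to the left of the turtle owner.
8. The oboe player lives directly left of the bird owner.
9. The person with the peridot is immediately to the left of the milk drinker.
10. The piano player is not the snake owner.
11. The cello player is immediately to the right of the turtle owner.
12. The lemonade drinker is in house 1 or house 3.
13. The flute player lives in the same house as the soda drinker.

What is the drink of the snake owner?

lemonade

The cello player is narrowed to house 4 or 5; consider each.
Placing it in house 5 leads to a contradiction, so it's in house 4.
By clue 11, the turtle owner is in house 3.
So house 5 gets piano for instrument.
From clue 6, the tea drinker must be in house 5.
Clue 8: the oboe player is in house 1.
House 1's pet must be snake (nothing else left).
The only pet still possible for house 2 is bird.
House 4's pet must be ferret (nothing else left).
House 5's pet must be frog (nothing else left).
So house 4 gets wine for drink.
Clue 2: the person with the onyx is in house 2.
The only drink still possible for house 1 is lemonade.
The milk drinker is in house 2 (clue 9).
So house 1 gets peridot for gemstone.
House 5 gemstone: only diamond fits.
So house 3 gets soda for drink.
Clue 13: the flute player is in house 3.
That leaves saxophone as the instrument for house 2.
The person with the sapphire is in house 3 (clue 5).
That leaves ruby as the gemstone for house 4.
So: house 1 = oboe/snake/peridot/lemonade, house 2 = saxophone/bird/onyx/milk, house 3 = flute/turtle/sapphire/soda, house 4 = cello/ferret/ruby/wine, house 5 = piano/frog/diamond/tea.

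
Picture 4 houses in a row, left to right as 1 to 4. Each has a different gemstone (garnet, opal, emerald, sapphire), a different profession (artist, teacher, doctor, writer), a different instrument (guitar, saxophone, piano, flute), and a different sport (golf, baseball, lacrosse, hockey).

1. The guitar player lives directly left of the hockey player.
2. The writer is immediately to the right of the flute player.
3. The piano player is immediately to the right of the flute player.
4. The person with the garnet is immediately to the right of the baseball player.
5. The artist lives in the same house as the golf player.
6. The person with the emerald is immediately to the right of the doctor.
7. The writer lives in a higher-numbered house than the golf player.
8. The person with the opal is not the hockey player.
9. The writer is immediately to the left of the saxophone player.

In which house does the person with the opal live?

House 4 profession: only teacher fits.
House 4 instrument: only saxophone fits.
From clue 9, the writer must be in house 3.
The flute player is in house 2 (clue 2).
Clue 3: the piano player is in house 3.
House 1 instrument: only guitar fits.
From clue 1, the hockey player must be in house 2.
That leaves lacrosse as the sport for house 4.
The artist is in house 1 (clue 5).
House 2's profession must be doctor (nothing else left).
House 1's sport must be golf (nothing else left).
The only sport still possible for house 3 is baseball.
The person with the garnet is in house 4 (clue 4).
Clue 6: the person with the emerald is in house 3.
So house 2 gets sapphire for gemstone.
That leaves opal as the gemstone for house 1.
So: house 1 = opal/artist/guitar/golf, house 2 = sapphire/doctor/flute/hockey, house 3 = emerald/writer/piano/baseball, house 4 = garnet/teacher/saxophone/lacrosse.

1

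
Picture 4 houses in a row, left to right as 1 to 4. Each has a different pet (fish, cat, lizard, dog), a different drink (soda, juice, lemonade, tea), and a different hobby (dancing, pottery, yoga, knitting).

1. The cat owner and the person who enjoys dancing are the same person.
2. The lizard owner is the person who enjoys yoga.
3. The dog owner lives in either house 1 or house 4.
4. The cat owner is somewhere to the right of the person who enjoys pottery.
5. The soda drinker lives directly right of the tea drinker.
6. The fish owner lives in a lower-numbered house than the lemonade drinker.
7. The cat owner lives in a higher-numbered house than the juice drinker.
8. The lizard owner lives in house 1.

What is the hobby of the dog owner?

knitting

The lizard owner is in house 1 (clue 8).
House 4's pet must be dog (nothing else left).
Clue 2: the person who enjoys yoga is in house 1.
House 4's hobby must be knitting (nothing else left).
From clue 4, the cat owner must be in house 3.
House 2 pet: only fish fits.
The only hobby still possible for house 2 is pottery.
That leaves dancing as the hobby for house 3.
The juice drinker is narrowed to house 1 or 2; consider each.
Placing it in house 2 leads to a contradiction, so it's in house 1.
House 2's drink must be tea (nothing else left).
Clue 5: the soda drinker is in house 3.
House 4 drink: only lemonade fits.
So: house 1 = lizard/juice/yoga, house 2 = fish/tea/pottery, house 3 = cat/soda/dancing, house 4 = dog/lemonade/knitting.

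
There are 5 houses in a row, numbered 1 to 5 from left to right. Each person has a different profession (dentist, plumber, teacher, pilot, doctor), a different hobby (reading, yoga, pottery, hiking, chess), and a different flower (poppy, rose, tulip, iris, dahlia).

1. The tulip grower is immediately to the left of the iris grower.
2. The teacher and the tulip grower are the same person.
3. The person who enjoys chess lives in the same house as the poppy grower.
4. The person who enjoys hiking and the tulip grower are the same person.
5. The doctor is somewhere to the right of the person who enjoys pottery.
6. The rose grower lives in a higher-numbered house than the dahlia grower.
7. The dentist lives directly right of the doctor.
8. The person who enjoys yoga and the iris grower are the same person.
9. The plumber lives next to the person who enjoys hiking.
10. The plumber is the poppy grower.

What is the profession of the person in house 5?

The dentist is narrowed to house 3 or 4 or 5; consider each.
Placing it in house 3 and house 4 leads to a contradiction, so it's in house 5.
The doctor is in house 4 (clue 7).
That leaves reading as the hobby for house 5.
So house 5 gets rose for flower.
House 4 hobby: only yoga fits.
Clue 8 places the iris grower in house 4.
The tulip grower is in house 3 (clue 1).
From clue 2, the teacher must be in house 3.
Clue 4: the person who enjoys hiking is in house 3.
By clue 9, the plumber is in house 2.
From clue 10, the poppy grower must be in house 2.
The only profession still possible for house 1 is pilot.
So house 1 gets dahlia for flower.
Clue 3 places the person who enjoys chess in house 2.
So house 1 gets pottery for hobby.
So: house 1 = pilot/pottery/dahlia, house 2 = plumber/chess/poppy, house 3 = teacher/hiking/tulip, house 4 = doctor/yoga/iris, house 5 = dentist/reading/rose.

dentist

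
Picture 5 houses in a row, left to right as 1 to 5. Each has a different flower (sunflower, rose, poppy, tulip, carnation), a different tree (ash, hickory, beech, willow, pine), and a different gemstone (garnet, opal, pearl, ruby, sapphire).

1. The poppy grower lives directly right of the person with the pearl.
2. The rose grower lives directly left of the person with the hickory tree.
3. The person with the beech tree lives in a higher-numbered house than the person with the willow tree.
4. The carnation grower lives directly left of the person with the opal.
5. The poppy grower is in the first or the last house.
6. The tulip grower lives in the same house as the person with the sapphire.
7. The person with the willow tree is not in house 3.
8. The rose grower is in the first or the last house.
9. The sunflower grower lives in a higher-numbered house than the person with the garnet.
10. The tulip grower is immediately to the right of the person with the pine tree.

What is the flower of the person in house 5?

poppy

Clue 5: the poppy grower is in house 5.
From clue 8, the rose grower must be in house 1.
By clue 1, the person with the pearl is in house 4.
By clue 2, the person with the hickory tree is in house 2.
Clue 10 places the tulip grower in house 2.
Clue 10 places the person with the pine tree in house 1.
That leaves sunflower as the flower for house 3.
House 4's flower must be carnation (nothing else left).
From clue 3, the person with the beech tree must be in house 5.
Clue 4 places the person with the opal in house 5.
From clue 6, the person with the sapphire must be in house 2.
The only tree still possible for house 3 is ash.
House 4's tree must be willow (nothing else left).
House 3 gemstone: only ruby fits.
House 1 gemstone: only garnet fits.
So: house 1 = rose/pine/garnet, house 2 = tulip/hickory/sapphire, house 3 = sunflower/ash/ruby, house 4 = carnation/willow/pearl, house 5 = poppy/beech/opal.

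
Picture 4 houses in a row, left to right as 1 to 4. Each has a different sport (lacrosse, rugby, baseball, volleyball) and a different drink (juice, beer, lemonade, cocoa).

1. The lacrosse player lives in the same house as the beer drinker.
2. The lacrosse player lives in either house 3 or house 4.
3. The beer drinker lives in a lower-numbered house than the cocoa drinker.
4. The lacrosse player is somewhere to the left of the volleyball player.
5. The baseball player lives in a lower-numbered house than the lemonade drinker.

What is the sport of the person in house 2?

rugby

By clue 4, the lacrosse player is in house 3.
From clue 4, the volleyball player must be in house 4.
From clue 1, the beer drinker must be in house 3.
From clue 3, the cocoa drinker must be in house 4.
House 1 drink: only juice fits.
The only drink still possible for house 2 is lemonade.
From clue 5, the baseball player must be in house 1.
The only sport still possible for house 2 is rugby.
So: house 1 = baseball/juice, house 2 = rugby/lemonade, house 3 = lacrosse/beer, house 4 = volleyball/cocoa.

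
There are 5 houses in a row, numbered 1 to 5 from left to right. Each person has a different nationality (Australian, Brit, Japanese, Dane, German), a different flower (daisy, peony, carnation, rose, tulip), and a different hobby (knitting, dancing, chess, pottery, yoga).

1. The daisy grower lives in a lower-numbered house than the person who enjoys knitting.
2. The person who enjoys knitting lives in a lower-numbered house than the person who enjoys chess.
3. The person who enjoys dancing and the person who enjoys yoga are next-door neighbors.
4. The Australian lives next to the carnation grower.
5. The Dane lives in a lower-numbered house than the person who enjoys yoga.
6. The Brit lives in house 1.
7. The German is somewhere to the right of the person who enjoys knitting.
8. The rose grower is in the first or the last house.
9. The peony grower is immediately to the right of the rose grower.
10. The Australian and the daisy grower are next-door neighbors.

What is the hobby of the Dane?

dancing

Clue 6 places the Brit in house 1.
Clue 9 places the peony grower in house 2.
Clue 9 places the rose grower in house 1.
The daisy grower is in house 3 (clue 1).
The person who enjoys knitting is in house 4 (clue 1).
From clue 2, the person who enjoys chess must be in house 5.
By clue 7, the German is in house 5.
House 3's hobby must be yoga (nothing else left).
From clue 3, the person who enjoys dancing must be in house 2.
The Australian is in house 4 (clue 4).
From clue 4, the carnation grower must be in house 5.
Clue 5: the Dane is in house 2.
House 3 nationality: only Japanese fits.
That leaves tulip as the flower for house 4.
So house 1 gets pottery for hobby.
So: house 1 = Brit/rose/pottery, house 2 = Dane/peony/dancing, house 3 = Japanese/daisy/yoga, house 4 = Australian/tulip/knitting, house 5 = German/carnation/chess.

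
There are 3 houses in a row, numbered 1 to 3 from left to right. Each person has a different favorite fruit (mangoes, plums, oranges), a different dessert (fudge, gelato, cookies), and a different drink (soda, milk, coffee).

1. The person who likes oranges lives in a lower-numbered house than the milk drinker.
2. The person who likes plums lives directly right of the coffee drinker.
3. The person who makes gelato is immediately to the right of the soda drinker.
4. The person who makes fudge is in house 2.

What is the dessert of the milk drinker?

gelato

By clue 4, the person who makes fudge is in house 2.
So house 1 gets cookies for dessert.
That leaves gelato as the dessert for house 3.
House 3's drink must be milk (nothing else left).
The soda drinker is in house 2 (clue 3).
So house 1 gets coffee for drink.
Clue 2: the person who likes plums is in house 2.
House 1's favorite fruit must be oranges (nothing else left).
That leaves mangoes as the favorite fruit for house 3.
So: house 1 = oranges/cookies/coffee, house 2 = plums/fudge/soda, house 3 = mangoes/gelato/milk.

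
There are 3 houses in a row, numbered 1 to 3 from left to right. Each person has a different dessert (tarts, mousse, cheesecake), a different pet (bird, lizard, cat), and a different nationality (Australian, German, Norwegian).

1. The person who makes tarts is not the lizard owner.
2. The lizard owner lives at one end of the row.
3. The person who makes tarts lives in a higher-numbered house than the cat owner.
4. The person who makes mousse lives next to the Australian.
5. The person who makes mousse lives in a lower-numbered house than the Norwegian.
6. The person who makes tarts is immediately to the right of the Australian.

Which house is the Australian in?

2

The person who makes mousse is narrowed to house 1 or 2; consider each.
Placing it in house 2 leads to a contradiction, so it's in house 1.
By clue 4, the Australian is in house 2.
The person who makes tarts is in house 3 (clue 6).
That leaves cheesecake as the dessert for house 2.
The only nationality still possible for house 1 is German.
House 3's nationality must be Norwegian (nothing else left).
Clue 1: the lizard owner is in house 1.
The only pet still possible for house 2 is cat.
The only pet still possible for house 3 is bird.
So: house 1 = mousse/lizard/German, house 2 = cheesecake/cat/Australian, house 3 = tarts/bird/Norwegian.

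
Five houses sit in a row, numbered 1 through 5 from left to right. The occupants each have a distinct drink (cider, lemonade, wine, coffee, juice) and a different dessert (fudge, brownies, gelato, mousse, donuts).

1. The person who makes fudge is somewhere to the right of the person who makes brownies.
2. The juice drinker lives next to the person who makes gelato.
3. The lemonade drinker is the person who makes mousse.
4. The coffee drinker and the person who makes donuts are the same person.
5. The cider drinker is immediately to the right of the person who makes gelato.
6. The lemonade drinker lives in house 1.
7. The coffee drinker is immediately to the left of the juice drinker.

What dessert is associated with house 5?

fudge

From clue 6, the lemonade drinker must be in house 1.
Clue 3: the person who makes mousse is in house 1.
House 5's dessert must be fudge (nothing else left).
The cider drinker is narrowed to house 3 or 4 or 5; consider each.
Placing it in house 3 and house 4 leads to a contradiction, so it's in house 5.
Clue 5 places the person who makes gelato in house 4.
Clue 2: the juice drinker is in house 3.
Clue 7 places the coffee drinker in house 2.
House 4 drink: only wine fits.
From clue 4, the person who makes donuts must be in house 2.
The only dessert still possible for house 3 is brownies.
So: house 1 = lemonade/mousse, house 2 = coffee/donuts, house 3 = juice/brownies, house 4 = wine/gelato, house 5 = cider/fudge.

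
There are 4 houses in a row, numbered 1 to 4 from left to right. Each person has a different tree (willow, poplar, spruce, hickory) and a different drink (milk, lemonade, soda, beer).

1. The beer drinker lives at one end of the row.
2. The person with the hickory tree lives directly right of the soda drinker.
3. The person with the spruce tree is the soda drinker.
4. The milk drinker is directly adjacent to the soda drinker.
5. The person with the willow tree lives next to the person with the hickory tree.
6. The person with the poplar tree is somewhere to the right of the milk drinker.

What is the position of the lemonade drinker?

The beer drinker is narrowed to house 1 or 4; consider each.
Placing it in house 1 leads to a contradiction, so it's in house 4.
The person with the hickory tree is narrowed to house 2 or 3 or 4; consider each.
Placing it in house 3 and house 4 leads to a contradiction, so it's in house 2.
Clue 2 places the soda drinker in house 1.
Clue 3 places the person with the spruce tree in house 1.
Clue 4: the milk drinker is in house 2.
House 4's tree must be poplar (nothing else left).
House 3 drink: only lemonade fits.
The only tree still possible for house 3 is willow.
So: house 1 = spruce/soda, house 2 = hickory/milk, house 3 = willow/lemonade, house 4 = poplar/beer.

3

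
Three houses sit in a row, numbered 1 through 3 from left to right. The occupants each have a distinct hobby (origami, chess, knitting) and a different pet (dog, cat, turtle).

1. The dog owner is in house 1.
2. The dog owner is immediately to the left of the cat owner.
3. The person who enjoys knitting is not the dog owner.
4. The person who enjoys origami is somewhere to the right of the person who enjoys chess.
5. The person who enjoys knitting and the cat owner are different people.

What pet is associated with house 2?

Clue 1: the dog owner is in house 1.
Clue 2 places the cat owner in house 2.
From clue 5, the person who enjoys knitting must be in house 3.
So house 1 gets chess for hobby.
The only hobby still possible for house 2 is origami.
That leaves turtle as the pet for house 3.
So: house 1 = chess/dog, house 2 = origami/cat, house 3 = knitting/turtle.

cat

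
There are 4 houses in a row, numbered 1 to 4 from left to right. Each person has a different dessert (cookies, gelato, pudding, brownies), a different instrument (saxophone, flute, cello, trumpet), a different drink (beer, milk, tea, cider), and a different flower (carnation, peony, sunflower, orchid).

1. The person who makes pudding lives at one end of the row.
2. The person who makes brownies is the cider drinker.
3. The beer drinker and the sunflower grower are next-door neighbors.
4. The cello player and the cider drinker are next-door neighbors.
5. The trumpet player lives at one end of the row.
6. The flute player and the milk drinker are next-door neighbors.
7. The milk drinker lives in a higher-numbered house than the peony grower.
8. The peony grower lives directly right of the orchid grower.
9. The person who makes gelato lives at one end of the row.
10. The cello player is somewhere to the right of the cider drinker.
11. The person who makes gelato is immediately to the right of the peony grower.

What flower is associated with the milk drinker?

carnation

Clue 11 places the person who makes gelato in house 4.
Clue 11: the peony grower is in house 3.
That leaves pudding as the dessert for house 1.
From clue 7, the milk drinker must be in house 4.
By clue 8, the orchid grower is in house 2.
From clue 6, the flute player must be in house 3.
The only instrument still possible for house 1 is trumpet.
The only instrument still possible for house 2 is saxophone.
So house 4 gets cello for instrument.
The only drink still possible for house 1 is tea.
By clue 4, the cider drinker is in house 3.
House 2's drink must be beer (nothing else left).
Clue 2: the person who makes brownies is in house 3.
From clue 3, the sunflower grower must be in house 1.
House 2's dessert must be cookies (nothing else left).
So house 4 gets carnation for flower.
So: house 1 = pudding/trumpet/tea/sunflower, house 2 = cookies/saxophone/beer/orchid, house 3 = brownies/flute/cider/peony, house 4 = gelato/cello/milk/carnation.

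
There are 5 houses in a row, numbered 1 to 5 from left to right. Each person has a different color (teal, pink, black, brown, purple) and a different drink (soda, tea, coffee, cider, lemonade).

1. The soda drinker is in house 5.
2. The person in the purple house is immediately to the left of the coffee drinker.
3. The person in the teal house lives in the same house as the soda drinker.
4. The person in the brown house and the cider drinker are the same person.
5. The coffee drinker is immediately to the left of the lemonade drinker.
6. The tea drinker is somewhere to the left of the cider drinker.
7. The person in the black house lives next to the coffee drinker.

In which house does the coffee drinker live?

2

By clue 1, the soda drinker is in house 5.
From clue 3, the person in the teal house must be in house 5.
House 1's drink must be tea (nothing else left).
The person in the purple house is narrowed to house 1 or 2; consider each.
Placing it in house 2 leads to a contradiction, so it's in house 1.
From clue 2, the coffee drinker must be in house 2.
By clue 5, the lemonade drinker is in house 3.
House 4 drink: only cider fits.
By clue 4, the person in the brown house is in house 4.
House 2's color must be pink (nothing else left).
House 3's color must be black (nothing else left).
So: house 1 = purple/tea, house 2 = pink/coffee, house 3 = black/lemonade, house 4 = brown/cider, house 5 = teal/soda.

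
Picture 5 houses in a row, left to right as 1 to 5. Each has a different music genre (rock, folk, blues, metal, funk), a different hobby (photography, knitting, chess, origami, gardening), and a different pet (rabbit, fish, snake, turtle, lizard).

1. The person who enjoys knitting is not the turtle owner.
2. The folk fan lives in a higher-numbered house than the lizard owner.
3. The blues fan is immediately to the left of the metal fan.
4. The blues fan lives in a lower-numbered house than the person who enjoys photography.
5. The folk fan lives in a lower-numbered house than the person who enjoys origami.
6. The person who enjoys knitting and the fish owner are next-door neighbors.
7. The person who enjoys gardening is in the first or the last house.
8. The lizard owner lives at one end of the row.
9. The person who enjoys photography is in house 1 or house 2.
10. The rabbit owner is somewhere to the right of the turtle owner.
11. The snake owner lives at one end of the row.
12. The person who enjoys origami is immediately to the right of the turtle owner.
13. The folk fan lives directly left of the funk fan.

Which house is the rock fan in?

From clue 8, the lizard owner must be in house 1.
By clue 9, the person who enjoys photography is in house 2.
From clue 4, the blues fan must be in house 1.
House 5 pet: only snake fits.
The metal fan is in house 2 (clue 3).
The folk fan is in house 3 (clue 5).
The person who enjoys origami is in house 4 (clue 5).
By clue 12, the turtle owner is in house 3.
By clue 13, the funk fan is in house 4.
So house 5 gets rock for music genre.
So house 2 gets fish for pet.
House 4's pet must be rabbit (nothing else left).
By clue 6, the person who enjoys knitting is in house 1.
The only hobby still possible for house 3 is chess.
House 5's hobby must be gardening (nothing else left).
So: house 1 = blues/knitting/lizard, house 2 = metal/photography/fish, house 3 = folk/chess/turtle, house 4 = funk/origami/rabbit, house 5 = rock/gardening/snake.

5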